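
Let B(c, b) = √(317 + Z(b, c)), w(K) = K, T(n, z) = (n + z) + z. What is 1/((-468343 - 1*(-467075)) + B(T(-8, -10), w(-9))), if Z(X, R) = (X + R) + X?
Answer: -1268/1607553 - √271/1607553 ≈ -0.00079902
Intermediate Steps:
T(n, z) = n + 2*z
Z(X, R) = R + 2*X (Z(X, R) = (R + X) + X = R + 2*X)
B(c, b) = √(317 + c + 2*b) (B(c, b) = √(317 + (c + 2*b)) = √(317 + c + 2*b))
1/((-468343 - 1*(-467075)) + B(T(-8, -10), w(-9))) = 1/((-468343 - 1*(-467075)) + √(317 + (-8 + 2*(-10)) + 2*(-9))) = 1/((-468343 + 467075) + √(317 + (-8 - 20) - 18)) = 1/(-1268 + √(317 - 28 - 18)) = 1/(-1268 + √271)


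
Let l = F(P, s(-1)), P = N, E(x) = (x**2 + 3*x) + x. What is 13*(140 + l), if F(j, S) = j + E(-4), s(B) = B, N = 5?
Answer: 1885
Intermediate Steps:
E(x) = x**2 + 4*x
P = 5
F(j, S) = j (F(j, S) = j - 4*(4 - 4) = j - 4*0 = j + 0 = j)
l = 5
13*(140 + l) = 13*(140 + 5) = 13*145 = 1885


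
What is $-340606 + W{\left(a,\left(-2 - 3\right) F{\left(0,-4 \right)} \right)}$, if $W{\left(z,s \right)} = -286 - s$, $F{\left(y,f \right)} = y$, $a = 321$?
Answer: $-340892$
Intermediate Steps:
$-340606 + W{\left(a,\left(-2 - 3\right) F{\left(0,-4 \right)} \right)} = -340606 - \left(286 + \left(-2 - 3\right) 0\right) = -340606 - \left(286 - 0\right) = -340606 - 286 = -340892$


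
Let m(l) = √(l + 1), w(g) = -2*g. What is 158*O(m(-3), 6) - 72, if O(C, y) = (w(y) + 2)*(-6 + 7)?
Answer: -1652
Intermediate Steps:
m(l) = √(1 + l)
O(C, y) = 2 - 2*y (O(C, y) = (-2*y + 2)*(-6 + 7) = (2 - 2*y)*1 = 2 - 2*y)
158*O(m(-3), 6) - 72 = 158*(2 - 2*6) - 72 = 158*(2 - 12) - 72 = 158*(-10) - 72 = -1580 - 72 = -1652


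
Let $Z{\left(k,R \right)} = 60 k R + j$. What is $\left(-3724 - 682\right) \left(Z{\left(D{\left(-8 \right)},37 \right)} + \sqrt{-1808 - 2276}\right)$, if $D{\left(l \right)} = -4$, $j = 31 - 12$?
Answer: $39041566 - 8812 i \sqrt{1021} \approx 3.9042 \cdot 10^{7} - 2.8157 \cdot 10^{5} i$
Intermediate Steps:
$j = 19$ ($j = 31 - 12 = 19$)
$Z{\left(k,R \right)} = 19 + 60 R k$ ($Z{\left(k,R \right)} = 60 k R + 19 = 60 R k + 19 = 19 + 60 R k$)
$\left(-3724 - 682\right) \left(Z{\left(D{\left(-8 \right)},37 \right)} + \sqrt{-1808 - 2276}\right) = \left(-3724 - 682\right) \left(\left(19 + 60 \cdot 37 \left(-4\right)\right) + \sqrt{-1808 - 2276}\right) = - 4406 \left(\left(19 - 8880\right) + \sqrt{-4084}\right) = - 4406 \left(-8861 + 2 i \sqrt{1021}\right) = 39041566 - 8812 i \sqrt{1021}$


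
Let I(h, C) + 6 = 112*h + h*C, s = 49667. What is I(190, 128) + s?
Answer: 95261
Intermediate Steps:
I(h, C) = -6 + 112*h + C*h (I(h, C) = -6 + (112*h + h*C) = -6 + (112*h + C*h) = -6 + 112*h + C*h)
I(190, 128) + s = (-6 + 112*190 + 128*190) + 49667 = (-6 + 21280 + 24320) + 49667 = 45594 + 49667 = 95261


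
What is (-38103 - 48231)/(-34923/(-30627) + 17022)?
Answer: -881383806/173789239 ≈ -5.0716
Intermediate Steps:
(-38103 - 48231)/(-34923/(-30627) + 17022) = -86334/(-34923*(-1/30627) + 17022) = -86334/(11641/10209 + 17022) = -86334/173789239/10209 = -86334*10209/173789239 = -881383806/173789239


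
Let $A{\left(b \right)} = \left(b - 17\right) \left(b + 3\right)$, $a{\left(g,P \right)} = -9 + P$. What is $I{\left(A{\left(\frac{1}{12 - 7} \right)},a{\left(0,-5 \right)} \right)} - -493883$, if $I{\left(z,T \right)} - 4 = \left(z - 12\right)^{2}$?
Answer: $\frac{311382111}{625} \approx 4.9821 \cdot 10^{5}$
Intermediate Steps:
$A{\left(b \right)} = \left(-17 + b\right) \left(3 + b\right)$
$I{\left(z,T \right)} = 4 + \left(-12 + z\right)^{2}$ ($I{\left(z,T \right)} = 4 + \left(z - 12\right)^{2} = 4 + \left(-12 + z\right)^{2}$)
$I{\left(A{\left(\frac{1}{12 - 7} \right)},a{\left(0,-5 \right)} \right)} - -493883 = \left(4 + \left(-12 - \left(51 - \frac{1}{\left(12 - 7\right)^{2}} + \frac{14}{12 - 7}\right)\right)^{2}\right) - -493883 = \left(4 + \left(-12 - \left(51 - \frac{1}{25} + \frac{14}{5}\right)\right)^{2}\right) + 493883 = \left(4 + \left(-12 - \left(\frac{269}{5} - \frac{1}{25}\right)\right)^{2}\right) + 493883 = \left(4 + \left(-12 - \frac{1344}{25}\right)^{2}\right) + 493883 = \left(4 + \left(- \frac{1644}{25}\right)^{2}\right) + 493883 = \left(4 + \frac{2702736}{625}\right) + 493883 = \frac{2705236}{625} + 493883 = \frac{311382111}{625}$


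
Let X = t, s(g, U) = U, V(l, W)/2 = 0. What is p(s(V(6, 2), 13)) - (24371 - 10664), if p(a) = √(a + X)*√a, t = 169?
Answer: -13707 + 13*√14 ≈ -13658.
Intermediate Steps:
V(l, W) = 0 (V(l, W) = 2*0 = 0)
X = 169
p(a) = √a*√(169 + a) (p(a) = √(a + 169)*√a = √(169 + a)*√a = √a*√(169 + a))
p(s(V(6, 2), 13)) - (24371 - 10664) = √13*√(169 + 13) - (24371 - 10664) = √13*√182 - 1*13707 = 13*√14 - 13707 = -13707 + 13*√14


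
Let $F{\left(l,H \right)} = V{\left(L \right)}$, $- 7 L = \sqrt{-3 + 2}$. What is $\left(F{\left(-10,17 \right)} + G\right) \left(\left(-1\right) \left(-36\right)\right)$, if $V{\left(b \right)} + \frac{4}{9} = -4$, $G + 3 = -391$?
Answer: $-14344$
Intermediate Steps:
$G = -394$ ($G = -3 - 391 = -394$)
$L = - \frac{i}{7}$ ($L = - \frac{\sqrt{-3 + 2}}{7} = - \frac{\sqrt{-1}}{7} = - \frac{i}{7} \approx - 0.14286 i$)
$V{\left(b \right)} = - \frac{40}{9}$ ($V{\left(b \right)} = - \frac{4}{9} - 4 = - \frac{40}{9}$)
$F{\left(l,H \right)} = - \frac{40}{9}$
$\left(F{\left(-10,17 \right)} + G\right) \left(\left(-1\right) \left(-36\right)\right) = \left(- \frac{40}{9} - 394\right) \left(\left(-1\right) \left(-36\right)\right) = \left(- \frac{3586}{9}\right) 36 = -14344$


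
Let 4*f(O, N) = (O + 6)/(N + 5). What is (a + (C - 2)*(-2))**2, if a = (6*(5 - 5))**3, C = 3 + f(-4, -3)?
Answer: 25/4 ≈ 6.2500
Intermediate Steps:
f(O, N) = (6 + O)/(4*(5 + N)) (f(O, N) = ((O + 6)/(N + 5))/4 = ((6 + O)/(5 + N))/4 = (6 + O)/(4*(5 + N)))
C = 13/4 (C = 3 + (6 - 4)/(4*(5 - 3)) = 3 + (1/4)*2/2 = 3 + (1/4)*(1/2)*2 = 3 + 1/4 = 13/4 ≈ 3.2500)
a = 0 (a = (6*0)**3 = 0**3 = 0)
(a + (C - 2)*(-2))**2 = (0 + (13/4 - 2)*(-2))**2 = (0 + (5/4)*(-2))**2 = (0 - 5/2)**2 = (-5/2)**2 = 25/4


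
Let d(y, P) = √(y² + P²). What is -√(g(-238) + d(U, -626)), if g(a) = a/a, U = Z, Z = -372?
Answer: -√(1 + 2*√132565) ≈ -27.004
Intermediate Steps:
U = -372
g(a) = 1
d(y, P) = √(P² + y²)
-√(g(-238) + d(U, -626)) = -√(1 + √((-626)² + (-372)²)) = -√(1 + √(391876 + 138384)) = -√(1 + √530260) = -√(1 + 2*√132565)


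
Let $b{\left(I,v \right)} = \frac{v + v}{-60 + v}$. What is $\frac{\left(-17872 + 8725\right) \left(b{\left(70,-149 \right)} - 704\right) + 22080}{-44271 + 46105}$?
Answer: $\frac{96267279}{27379} \approx 3516.1$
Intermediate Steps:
$b{\left(I,v \right)} = \frac{2 v}{-60 + v}$
$\frac{\left(-17872 + 8725\right) \left(b{\left(70,-149 \right)} - 704\right) + 22080}{-44271 + 46105} = \frac{\left(-17872 + 8725\right) \left(2 \left(-149\right) \frac{1}{-60 - 149} - 704\right) + 22080}{-44271 + 46105} = \frac{- 9147 \left(2 \left(-149\right) \frac{1}{-209} - 704\right) + 22080}{1834} = \left(- 9147 \left(2 \left(-149\right) \left(- \frac{1}{209}\right) - 704\right) + 22080\right) \frac{1}{1834} = \left(- 9147 \left(\frac{298}{209} - 704\right) + 22080\right) \frac{1}{1834} = \left(\left(-9147\right) \left(- \frac{146838}{209}\right) + 22080\right) \frac{1}{1834} = \left(\frac{1343127186}{209} + 22080\right) \frac{1}{1834} = \frac{1347741906}{209} \cdot \frac{1}{1834} = \frac{96267279}{27379}$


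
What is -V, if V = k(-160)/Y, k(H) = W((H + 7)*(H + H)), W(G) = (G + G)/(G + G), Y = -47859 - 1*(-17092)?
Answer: 1/30767 ≈ 3.2502e-5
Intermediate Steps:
Y = -30767 (Y = -47859 + 17092 = -30767)
W(G) = 1 (W(G) = (2*G)/((2*G)) = (2*G)*(1/(2*G)) = 1)
k(H) = 1
V = -1/30767 (V = 1/(-30767) = 1*(-1/30767) = -1/30767 ≈ -3.2502e-5)
-V = -1*(-1/30767) = 1/30767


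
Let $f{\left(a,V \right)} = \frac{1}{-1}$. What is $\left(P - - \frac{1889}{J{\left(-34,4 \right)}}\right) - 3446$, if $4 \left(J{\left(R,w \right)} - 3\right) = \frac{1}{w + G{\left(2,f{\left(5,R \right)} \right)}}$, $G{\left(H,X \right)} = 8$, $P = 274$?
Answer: $- \frac{369268}{145} \approx -2546.7$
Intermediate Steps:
$f{\left(a,V \right)} = -1$
$J{\left(R,w \right)} = 3 + \frac{1}{4 \left(8 + w\right)}$ ($J{\left(R,w \right)} = 3 + \frac{1}{4 \left(w + 8\right)} = 3 + \frac{1}{4 \left(8 + w\right)}$)
$\left(P - - \frac{1889}{J{\left(-34,4 \right)}}\right) - 3446 = \left(274 - - \frac{1889}{\frac{1}{4} \frac{1}{8 + 4} \left(97 + 12 \cdot 4\right)}\right) - 3446 = \left(274 - - \frac{1889}{\frac{1}{4} \cdot \frac{1}{12} \left(97 + 48\right)}\right) - 3446 = \left(274 - - \frac{1889}{\frac{1}{4} \cdot \frac{1}{12} \cdot 145}\right) - 3446 = \left(274 - - \frac{1889}{\frac{145}{48}}\right) - 3446 = \left(274 - \left(-1889\right) \frac{48}{145}\right) - 3446 = \left(274 - - \frac{90672}{145}\right) - 3446 = \left(274 + \frac{90672}{145}\right) - 3446 = \frac{130402}{145} - 3446 = - \frac{369268}{145}$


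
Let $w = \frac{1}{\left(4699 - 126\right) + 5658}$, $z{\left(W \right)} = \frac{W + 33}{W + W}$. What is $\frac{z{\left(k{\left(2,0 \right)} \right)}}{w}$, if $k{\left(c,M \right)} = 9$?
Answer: $\frac{71617}{3} \approx 23872.0$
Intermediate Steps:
$z{\left(W \right)} = \frac{33 + W}{2 W}$
$w = \frac{1}{10231}$ ($w = \frac{1}{4573 + 5658} = \frac{1}{10231} \approx 9.7742 \cdot 10^{-5}$)
$\frac{z{\left(k{\left(2,0 \right)} \right)}}{w} = \frac{33 + 9}{2 \cdot 9} \frac{1}{\frac{1}{10231}} = \frac{1}{2} \cdot \frac{1}{9} \cdot 42 \cdot 10231 = \frac{7}{3} \cdot 10231 = \frac{71617}{3}$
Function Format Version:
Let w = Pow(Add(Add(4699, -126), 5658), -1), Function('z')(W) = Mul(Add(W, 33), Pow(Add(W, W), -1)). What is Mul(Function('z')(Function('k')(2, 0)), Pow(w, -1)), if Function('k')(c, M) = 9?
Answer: Rational(71617, 3) ≈ 23872.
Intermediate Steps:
Function('z')(W) = Mul(Rational(1, 2), Pow(W, -1), Add(33, W)) (Function('z')(W) = Mul(Add(33, W), Pow(Mul(2, W), -1)) = Mul(Add(33, W), Mul(Rational(1, 2), Pow(W, -1))) = Mul(Rational(1, 2), Pow(W, -1), Add(33, W)))
w = Rational(1, 10231) (w = Pow(Add(4573, 5658), -1) = Pow(10231, -1) = Rational(1, 10231) ≈ 9.7742e-5)
Mul(Function('z')(Function('k')(2, 0)), Pow(w, -1)) = Mul(Mul(Rational(1, 2), Pow(9, -1), Add(33, 9)), Pow(Rational(1, 10231), -1)) = Mul(Mul(Rational(1, 2), Rational(1, 9), 42), 10231) = Mul(Rational(7, 3), 10231) = Rational(71617, 3)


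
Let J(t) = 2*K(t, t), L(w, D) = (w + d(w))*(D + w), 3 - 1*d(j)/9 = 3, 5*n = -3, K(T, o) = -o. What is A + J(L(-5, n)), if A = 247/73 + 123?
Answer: 5138/73 ≈ 70.384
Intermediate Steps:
n = -3/5 (n = (1/5)*(-3) = -3/5 ≈ -0.60000)
d(j) = 0 (d(j) = 27 - 9*3 = 27 - 27 = 0)
L(w, D) = w*(D + w) (L(w, D) = (w + 0)*(D + w) = w*(D + w))
J(t) = -2*t (J(t) = 2*(-t) = -2*t)
A = 9226/73 (A = 247*(1/73) + 123 = 247/73 + 123 = 9226/73 ≈ 126.38)
A + J(L(-5, n)) = 9226/73 - (-10)*(-3/5 - 5) = 9226/73 - (-10)*(-28)/5 = 9226/73 - 2*28 = 9226/73 - 56 = 5138/73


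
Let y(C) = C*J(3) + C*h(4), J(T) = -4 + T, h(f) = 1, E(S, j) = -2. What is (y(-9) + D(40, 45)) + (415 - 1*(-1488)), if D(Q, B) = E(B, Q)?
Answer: 1901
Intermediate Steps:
D(Q, B) = -2
y(C) = 0 (y(C) = C*(-4 + 3) + C*1 = C*(-1) + C = -C + C = 0)
(y(-9) + D(40, 45)) + (415 - 1*(-1488)) = (0 - 2) + (415 - 1*(-1488)) = -2 + (415 + 1488) = -2 + 1903 = 1901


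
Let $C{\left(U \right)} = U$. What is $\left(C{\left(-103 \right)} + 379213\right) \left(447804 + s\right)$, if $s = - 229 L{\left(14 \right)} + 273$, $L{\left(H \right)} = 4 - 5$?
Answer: $169957287660$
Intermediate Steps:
$L{\left(H \right)} = -1$
$s = 502$ ($s = \left(-229\right) \left(-1\right) + 273 = 229 + 273 = 502$)
$\left(C{\left(-103 \right)} + 379213\right) \left(447804 + s\right) = \left(-103 + 379213\right) \left(447804 + 502\right) = 379110 \cdot 448306 = 169957287660$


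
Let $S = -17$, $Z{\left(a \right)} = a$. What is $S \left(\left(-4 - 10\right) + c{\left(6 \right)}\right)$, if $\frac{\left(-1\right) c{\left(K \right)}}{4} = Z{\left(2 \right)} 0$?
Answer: $238$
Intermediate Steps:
$c{\left(K \right)} = 0$ ($c{\left(K \right)} = - 4 \cdot 2 \cdot 0 = \left(-4\right) 0 = 0$)
$S \left(\left(-4 - 10\right) + c{\left(6 \right)}\right) = - 17 \left(\left(-4 - 10\right) + 0\right) = - 17 \left(-14 + 0\right) = \left(-17\right) \left(-14\right) = 238$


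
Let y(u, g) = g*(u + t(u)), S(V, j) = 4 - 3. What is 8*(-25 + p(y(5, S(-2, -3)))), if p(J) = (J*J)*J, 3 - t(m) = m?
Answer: 16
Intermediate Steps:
t(m) = 3 - m
S(V, j) = 1
y(u, g) = 3*g (y(u, g) = g*(u + (3 - u)) = g*3 = 3*g)
p(J) = J³ (p(J) = J²*J = J³)
8*(-25 + p(y(5, S(-2, -3)))) = 8*(-25 + (3*1)³) = 8*(-25 + 3³) = 8*(-25 + 27) = 8*2 = 16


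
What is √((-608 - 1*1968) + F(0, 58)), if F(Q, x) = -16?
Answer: 36*I*√2 ≈ 50.912*I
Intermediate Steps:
√((-608 - 1*1968) + F(0, 58)) = √((-608 - 1*1968) - 16) = √((-608 - 1968) - 16) = √(-2576 - 16) = √(-2592) = 36*I*√2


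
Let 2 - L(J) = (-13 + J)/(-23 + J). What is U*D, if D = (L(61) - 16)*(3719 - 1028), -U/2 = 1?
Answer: 1560780/19 ≈ 82146.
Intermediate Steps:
L(J) = 2 - (-13 + J)/(-23 + J)
U = -2 (U = -2*1 = -2)
D = -780390/19 (D = ((-33 + 61)/(-23 + 61) - 16)*(3719 - 1028) = (28/38 - 16)*2691 = ((1/38)*28 - 16)*2691 = (14/19 - 16)*2691 = -290/19*2691 = -780390/19 ≈ -41073.)
U*D = -2*(-780390/19) = 1560780/19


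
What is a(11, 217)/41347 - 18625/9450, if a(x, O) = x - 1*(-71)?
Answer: -30772519/15629166 ≈ -1.9689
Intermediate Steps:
a(x, O) = 71 + x (a(x, O) = x + 71 = 71 + x)
a(11, 217)/41347 - 18625/9450 = (71 + 11)/41347 - 18625/9450 = 82*(1/41347) - 18625*1/9450 = 82/41347 - 745/378 = -30772519/15629166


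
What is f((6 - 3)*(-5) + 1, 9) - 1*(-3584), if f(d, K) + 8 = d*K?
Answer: 3450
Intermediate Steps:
f(d, K) = -8 + K*d (f(d, K) = -8 + d*K = -8 + K*d)
f((6 - 3)*(-5) + 1, 9) - 1*(-3584) = (-8 + 9*((6 - 3)*(-5) + 1)) - 1*(-3584) = (-8 + 9*(3*(-5) + 1)) + 3584 = (-8 + 9*(-15 + 1)) + 3584 = (-8 + 9*(-14)) + 3584 = (-8 - 126) + 3584 = -134 + 3584 = 3450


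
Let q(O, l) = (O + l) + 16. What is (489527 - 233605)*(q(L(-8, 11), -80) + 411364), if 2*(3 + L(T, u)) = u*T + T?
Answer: 105247666578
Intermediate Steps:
L(T, u) = -3 + T/2 + T*u/2 (L(T, u) = -3 + (u*T + T)/2 = -3 + (T*u + T)/2 = -3 + (T + T*u)/2 = -3 + (T/2 + T*u/2) = -3 + T/2 + T*u/2)
q(O, l) = 16 + O + l
(489527 - 233605)*(q(L(-8, 11), -80) + 411364) = (489527 - 233605)*((16 + (-3 + (½)*(-8) + (½)*(-8)*11) - 80) + 411364) = 255922*((16 + (-3 - 4 - 44) - 80) + 411364) = 255922*((16 - 51 - 80) + 411364) = 255922*(-115 + 411364) = 255922*411249 = 105247666578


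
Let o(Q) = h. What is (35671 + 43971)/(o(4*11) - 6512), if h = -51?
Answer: -79642/6563 ≈ -12.135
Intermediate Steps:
o(Q) = -51
(35671 + 43971)/(o(4*11) - 6512) = (35671 + 43971)/(-51 - 6512) = 79642/(-6563) = 79642*(-1/6563) = -79642/6563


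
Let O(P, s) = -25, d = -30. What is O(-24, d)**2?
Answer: 625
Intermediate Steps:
O(-24, d)**2 = (-25)**2 = 625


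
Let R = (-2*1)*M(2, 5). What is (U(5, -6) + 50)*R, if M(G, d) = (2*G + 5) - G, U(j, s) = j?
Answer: -770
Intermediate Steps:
M(G, d) = 5 + G (M(G, d) = (5 + 2*G) - G = 5 + G)
R = -14 (R = (-2*1)*(5 + 2) = -2*7 = -14)
(U(5, -6) + 50)*R = (5 + 50)*(-14) = 55*(-14) = -770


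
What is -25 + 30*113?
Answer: 3365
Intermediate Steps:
-25 + 30*113 = -25 + 3390 = 3365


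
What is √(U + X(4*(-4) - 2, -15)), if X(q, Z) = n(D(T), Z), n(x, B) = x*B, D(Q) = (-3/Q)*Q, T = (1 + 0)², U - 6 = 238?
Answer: 17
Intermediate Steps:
U = 244 (U = 6 + 238 = 244)
T = 1 (T = 1² = 1)
D(Q) = -3
n(x, B) = B*x
X(q, Z) = -3*Z (X(q, Z) = Z*(-3) = -3*Z)
√(U + X(4*(-4) - 2, -15)) = √(244 - 3*(-15)) = √(244 + 45) = √289 = 17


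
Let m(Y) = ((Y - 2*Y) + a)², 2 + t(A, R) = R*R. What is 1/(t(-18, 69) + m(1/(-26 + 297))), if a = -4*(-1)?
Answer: 73441/350678608 ≈ 0.00020943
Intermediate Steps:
a = 4
t(A, R) = -2 + R² (t(A, R) = -2 + R*R = -2 + R²)
m(Y) = (4 - Y)² (m(Y) = ((Y - 2*Y) + 4)² = (-Y + 4)² = (4 - Y)²)
1/(t(-18, 69) + m(1/(-26 + 297))) = 1/((-2 + 69²) + (-4 + 1/(-26 + 297))²) = 1/((-2 + 4761) + (-4 + 1/271)²) = 1/(4759 + (-4 + 1/271)²) = 1/(4759 + (-1083/271)²) = 1/(4759 + 1172889/73441) = 1/(350678608/73441) = 73441/350678608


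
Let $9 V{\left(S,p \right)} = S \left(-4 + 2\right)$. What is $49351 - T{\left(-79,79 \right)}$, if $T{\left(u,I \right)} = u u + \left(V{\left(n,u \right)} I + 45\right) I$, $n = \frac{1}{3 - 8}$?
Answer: $\frac{1767493}{45} \approx 39278.0$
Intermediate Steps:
$n = - \frac{1}{5}$ ($n = \frac{1}{-5} = - \frac{1}{5} \approx -0.2$)
$V{\left(S,p \right)} = - \frac{2 S}{9}$ ($V{\left(S,p \right)} = \frac{S \left(-4 + 2\right)}{9} = \frac{S \left(-2\right)}{9} = \frac{\left(-2\right) S}{9} = - \frac{2 S}{9}$)
$T{\left(u,I \right)} = u^{2} + I \left(45 + \frac{2 I}{45}\right)$ ($T{\left(u,I \right)} = u u + \left(\left(- \frac{2}{9}\right) \left(- \frac{1}{5}\right) I + 45\right) I = u^{2} + \left(\frac{2 I}{45} + 45\right) I = u^{2} + \left(45 + \frac{2 I}{45}\right) I = u^{2} + I \left(45 + \frac{2 I}{45}\right)$)
$49351 - T{\left(-79,79 \right)} = 49351 - \left(\left(-79\right)^{2} + 45 \cdot 79 + \frac{2 \cdot 79^{2}}{45}\right) = 49351 - \left(6241 + 3555 + \frac{2}{45} \cdot 6241\right) = 49351 - \left(6241 + 3555 + \frac{12482}{45}\right) = 49351 - \frac{453302}{45} = \frac{1767493}{45}$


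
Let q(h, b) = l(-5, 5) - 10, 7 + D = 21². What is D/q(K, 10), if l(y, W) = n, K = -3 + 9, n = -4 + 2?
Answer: -217/6 ≈ -36.167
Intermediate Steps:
n = -2
K = 6
D = 434 (D = -7 + 21² = -7 + 441 = 434)
l(y, W) = -2
q(h, b) = -12 (q(h, b) = -2 - 10 = -12)
D/q(K, 10) = 434/(-12) = 434*(-1/12) = -217/6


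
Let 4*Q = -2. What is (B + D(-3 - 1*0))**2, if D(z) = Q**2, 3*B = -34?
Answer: 17689/144 ≈ 122.84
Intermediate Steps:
Q = -1/2 (Q = (1/4)*(-2) = -1/2 ≈ -0.50000)
B = -34/3 (B = (1/3)*(-34) = -34/3 ≈ -11.333)
D(z) = 1/4 (D(z) = (-1/2)**2 = 1/4)
(B + D(-3 - 1*0))**2 = (-34/3 + 1/4)**2 = (-133/12)**2 = 17689/144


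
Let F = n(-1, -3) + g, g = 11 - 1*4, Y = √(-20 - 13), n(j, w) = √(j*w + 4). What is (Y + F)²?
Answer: (7 + √7 + I*√33)² ≈ 60.041 + 110.82*I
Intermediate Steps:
n(j, w) = √(4 + j*w)
Y = I*√33 (Y = √(-33) = I*√33 ≈ 5.7446*I)
g = 7 (g = 11 - 4 = 7)
F = 7 + √7 (F = √(4 - 1*(-3)) + 7 = √(4 + 3) + 7 = √7 + 7 = 7 + √7 ≈ 9.6458)
(Y + F)² = (I*√33 + (7 + √7))² = (7 + √7 + I*√33)²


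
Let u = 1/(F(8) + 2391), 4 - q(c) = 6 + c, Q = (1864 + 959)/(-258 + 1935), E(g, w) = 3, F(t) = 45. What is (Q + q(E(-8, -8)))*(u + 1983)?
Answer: -1492652001/226954 ≈ -6576.9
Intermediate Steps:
Q = 941/559 (Q = 2823/1677 = 2823*(1/1677) = 941/559 ≈ 1.6834)
q(c) = -2 - c (q(c) = 4 - (6 + c) = 4 + (-6 - c) = -2 - c)
u = 1/2436 (u = 1/(45 + 2391) = 1/2436 ≈ 0.00041051)
(Q + q(E(-8, -8)))*(u + 1983) = (941/559 + (-2 - 1*3))*(1/2436 + 1983) = (941/559 + (-2 - 3))*(4830589/2436) = (941/559 - 5)*(4830589/2436) = -1854/559*4830589/2436 = -1492652001/226954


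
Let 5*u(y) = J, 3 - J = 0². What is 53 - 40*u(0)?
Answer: 29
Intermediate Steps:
J = 3 (J = 3 - 1*0² = 3 - 1*0 = 3 + 0 = 3)
u(y) = ⅗ (u(y) = (⅕)*3 = ⅗)
53 - 40*u(0) = 53 - 40*⅗ = 53 - 24 = 29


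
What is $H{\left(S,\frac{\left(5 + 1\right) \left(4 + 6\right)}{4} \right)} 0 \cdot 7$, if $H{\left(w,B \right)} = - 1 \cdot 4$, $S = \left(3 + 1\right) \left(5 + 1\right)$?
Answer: $0$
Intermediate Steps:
$S = 24$ ($S = 4 \cdot 6 = 24$)
$H{\left(w,B \right)} = -4$ ($H{\left(w,B \right)} = \left(-1\right) 4 = -4$)
$H{\left(S,\frac{\left(5 + 1\right) \left(4 + 6\right)}{4} \right)} 0 \cdot 7 = - 4 \cdot 0 \cdot 7 = \left(-4\right) 0 = 0$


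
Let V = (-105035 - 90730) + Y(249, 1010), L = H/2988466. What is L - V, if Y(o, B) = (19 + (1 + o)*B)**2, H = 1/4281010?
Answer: -815795583452739085413359/12793652830660 ≈ -6.3766e+10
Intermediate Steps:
H = 1/4281010 ≈ 2.3359e-7
Y(o, B) = (19 + B*(1 + o))**2
L = 1/12793652830660 (L = (1/4281010)/2988466 = (1/4281010)*(1/2988466) = 1/12793652830660 ≈ 7.8164e-14)
V = 63765649596 (V = (-105035 - 90730) + (19 + 1010 + 1010*249)**2 = -195765 + (19 + 1010 + 251490)**2 = -195765 + 252519**2 = -195765 + 63765845361 = 63765649596)
L - V = 1/12793652830660 - 1*63765649596 = 1/12793652830660 - 63765649596 = -815795583452739085413359/12793652830660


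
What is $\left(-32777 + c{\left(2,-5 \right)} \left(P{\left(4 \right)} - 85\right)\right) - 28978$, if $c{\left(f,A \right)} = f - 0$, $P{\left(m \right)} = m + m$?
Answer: $-61909$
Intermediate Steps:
$P{\left(m \right)} = 2 m$
$c{\left(f,A \right)} = f$ ($c{\left(f,A \right)} = f + 0 = f$)
$\left(-32777 + c{\left(2,-5 \right)} \left(P{\left(4 \right)} - 85\right)\right) - 28978 = \left(-32777 + 2 \left(2 \cdot 4 - 85\right)\right) - 28978 = \left(-32777 + 2 \left(8 - 85\right)\right) - 28978 = \left(-32777 + 2 \left(-77\right)\right) - 28978 = \left(-32777 - 154\right) - 28978 = -32931 - 28978 = -61909$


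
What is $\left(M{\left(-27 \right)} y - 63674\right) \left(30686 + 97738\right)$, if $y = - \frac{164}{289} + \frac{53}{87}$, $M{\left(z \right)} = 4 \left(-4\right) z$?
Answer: $- \frac{68514298776912}{8381} \approx -8.175 \cdot 10^{9}$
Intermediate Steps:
$M{\left(z \right)} = - 16 z$
$y = \frac{1049}{25143}$ ($y = \left(-164\right) \frac{1}{289} + 53 \cdot \frac{1}{87} = - \frac{164}{289} + \frac{53}{87} = \frac{1049}{25143} \approx 0.041721$)
$\left(M{\left(-27 \right)} y - 63674\right) \left(30686 + 97738\right) = \left(\left(-16\right) \left(-27\right) \frac{1049}{25143} - 63674\right) \left(30686 + 97738\right) = \left(432 \cdot \frac{1049}{25143} - 63674\right) 128424 = \left(\frac{151056}{8381} - 63674\right) 128424 = \left(- \frac{533500738}{8381}\right) 128424 = - \frac{68514298776912}{8381}$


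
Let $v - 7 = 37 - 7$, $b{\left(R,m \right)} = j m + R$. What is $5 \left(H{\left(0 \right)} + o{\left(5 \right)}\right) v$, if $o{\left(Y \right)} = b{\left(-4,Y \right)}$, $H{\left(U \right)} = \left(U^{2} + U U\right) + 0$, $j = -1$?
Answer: $-1665$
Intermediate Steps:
$b{\left(R,m \right)} = R - m$ ($b{\left(R,m \right)} = - m + R = R - m$)
$H{\left(U \right)} = 2 U^{2}$ ($H{\left(U \right)} = \left(U^{2} + U^{2}\right) + 0 = 2 U^{2} + 0 = 2 U^{2}$)
$v = 37$ ($v = 7 + \left(37 - 7\right) = 7 + 30 = 37$)
$o{\left(Y \right)} = -4 - Y$
$5 \left(H{\left(0 \right)} + o{\left(5 \right)}\right) v = 5 \left(2 \cdot 0^{2} - 9\right) 37 = 5 \left(2 \cdot 0 - 9\right) 37 = 5 \left(0 - 9\right) 37 = 5 \left(-9\right) 37 = \left(-45\right) 37 = -1665$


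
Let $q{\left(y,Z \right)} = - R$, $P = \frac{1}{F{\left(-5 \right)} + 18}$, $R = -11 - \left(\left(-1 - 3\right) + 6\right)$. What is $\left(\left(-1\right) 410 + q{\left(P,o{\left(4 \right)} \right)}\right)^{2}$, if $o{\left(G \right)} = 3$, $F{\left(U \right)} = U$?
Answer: $157609$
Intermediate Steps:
$R = -13$ ($R = -11 - \left(-4 + 6\right) = -11 - 2 = -13$)
$P = \frac{1}{13}$ ($P = \frac{1}{-5 + 18} = \frac{1}{13} \approx 0.076923$)
$q{\left(y,Z \right)} = 13$ ($q{\left(y,Z \right)} = \left(-1\right) \left(-13\right) = 13$)
$\left(\left(-1\right) 410 + q{\left(P,o{\left(4 \right)} \right)}\right)^{2} = \left(\left(-1\right) 410 + 13\right)^{2} = \left(-410 + 13\right)^{2} = \left(-397\right)^{2} = 157609$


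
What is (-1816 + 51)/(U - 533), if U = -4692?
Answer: 353/1045 ≈ 0.33780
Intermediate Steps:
(-1816 + 51)/(U - 533) = (-1816 + 51)/(-4692 - 533) = -1765/(-5225) = -1765*(-1/5225) = 353/1045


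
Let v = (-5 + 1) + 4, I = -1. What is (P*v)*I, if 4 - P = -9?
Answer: 0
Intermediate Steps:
v = 0 (v = -4 + 4 = 0)
P = 13 (P = 4 - 1*(-9) = 4 + 9 = 13)
(P*v)*I = (13*0)*(-1) = 0*(-1) = 0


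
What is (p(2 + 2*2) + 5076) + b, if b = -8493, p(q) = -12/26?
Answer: -44427/13 ≈ -3417.5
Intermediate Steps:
p(q) = -6/13 (p(q) = -12*1/26 = -6/13)
(p(2 + 2*2) + 5076) + b = (-6/13 + 5076) - 8493 = 65982/13 - 8493 = -44427/13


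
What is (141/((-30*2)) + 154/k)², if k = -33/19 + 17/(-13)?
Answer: 9902837169/3534400 ≈ 2801.8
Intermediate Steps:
k = -752/247 (k = -33*1/19 + 17*(-1/13) = -33/19 - 17/13 = -752/247 ≈ -3.0445)
(141/((-30*2)) + 154/k)² = (141/((-30*2)) + 154/(-752/247))² = (141/(-60) + 154*(-247/752))² = (141*(-1/60) - 19019/376)² = (-47/20 - 19019/376)² = (-99513/1880)² = 9902837169/3534400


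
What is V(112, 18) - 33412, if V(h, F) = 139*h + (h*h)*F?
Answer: 207948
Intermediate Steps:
V(h, F) = 139*h + F*h² (V(h, F) = 139*h + h²*F = 139*h + F*h²)
V(112, 18) - 33412 = 112*(139 + 18*112) - 33412 = 112*(139 + 2016) - 33412 = 112*2155 - 33412 = 241360 - 33412 = 207948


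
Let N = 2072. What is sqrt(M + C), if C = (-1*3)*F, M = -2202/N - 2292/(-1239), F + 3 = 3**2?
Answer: I*sqrt(16077430439)/30562 ≈ 4.1488*I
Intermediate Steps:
F = 6 (F = -3 + 3**2 = -3 + 9 = 6)
M = 48113/61124 (M = -2202/2072 - 2292/(-1239) = -2202*1/2072 - 2292*(-1/1239) = -1101/1036 + 764/413 = 48113/61124 ≈ 0.78714)
C = -18 (C = -1*3*6 = -3*6 = -18)
sqrt(M + C) = sqrt(48113/61124 - 18) = sqrt(-1052119/61124) = I*sqrt(16077430439)/30562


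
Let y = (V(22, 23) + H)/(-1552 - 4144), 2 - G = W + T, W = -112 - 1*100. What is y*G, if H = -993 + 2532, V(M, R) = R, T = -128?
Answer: -133551/1424 ≈ -93.786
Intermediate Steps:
W = -212 (W = -112 - 100 = -212)
G = 342 (G = 2 - (-212 - 128) = 2 - 1*(-340) = 2 + 340 = 342)
H = 1539
y = -781/2848 (y = (23 + 1539)/(-1552 - 4144) = 1562/(-5696) = 1562*(-1/5696) = -781/2848 ≈ -0.27423)
y*G = -781/2848*342 = -133551/1424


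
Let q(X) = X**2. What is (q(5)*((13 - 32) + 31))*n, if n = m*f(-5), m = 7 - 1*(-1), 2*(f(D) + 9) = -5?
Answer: -27600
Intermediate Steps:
f(D) = -23/2 (f(D) = -9 + (1/2)*(-5) = -9 - 5/2 = -23/2)
m = 8 (m = 7 + 1 = 8)
n = -92 (n = 8*(-23/2) = -92)
(q(5)*((13 - 32) + 31))*n = (5**2*((13 - 32) + 31))*(-92) = (25*(-19 + 31))*(-92) = (25*12)*(-92) = 300*(-92) = -27600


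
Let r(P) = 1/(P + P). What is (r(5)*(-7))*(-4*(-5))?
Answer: -14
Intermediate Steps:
r(P) = 1/(2*P)
(r(5)*(-7))*(-4*(-5)) = (((½)/5)*(-7))*(-4*(-5)) = (((½)*(⅕))*(-7))*20 = ((⅒)*(-7))*20 = -7/10*20 = -14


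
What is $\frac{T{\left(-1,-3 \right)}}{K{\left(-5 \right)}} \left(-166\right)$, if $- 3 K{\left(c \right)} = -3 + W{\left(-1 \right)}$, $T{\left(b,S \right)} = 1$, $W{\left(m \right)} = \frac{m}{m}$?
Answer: $-249$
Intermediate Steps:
$W{\left(m \right)} = 1$
$K{\left(c \right)} = \frac{2}{3}$ ($K{\left(c \right)} = - \frac{-3 + 1}{3} = \left(- \frac{1}{3}\right) \left(-2\right) = \frac{2}{3}$)
$\frac{T{\left(-1,-3 \right)}}{K{\left(-5 \right)}} \left(-166\right) = 1 \frac{1}{\frac{2}{3}} \left(-166\right) = 1 \cdot \frac{3}{2} \left(-166\right) = \frac{3}{2} \left(-166\right) = -249$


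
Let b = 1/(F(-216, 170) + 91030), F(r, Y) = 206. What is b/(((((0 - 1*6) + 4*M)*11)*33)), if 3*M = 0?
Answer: -1/198712008 ≈ -5.0324e-9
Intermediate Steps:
M = 0 (M = (⅓)*0 = 0)
b = 1/91236 (b = 1/(206 + 91030) = 1/91236 ≈ 1.0961e-5)
b/(((((0 - 1*6) + 4*M)*11)*33)) = 1/(91236*(((((0 - 1*6) + 4*0)*11)*33))) = 1/(91236*(((((0 - 6) + 0)*11)*33))) = 1/(91236*((((-6 + 0)*11)*33))) = 1/(91236*((-6*11*33))) = 1/(91236*((-66*33))) = (1/91236)/(-2178) = (1/91236)*(-1/2178) = -1/198712008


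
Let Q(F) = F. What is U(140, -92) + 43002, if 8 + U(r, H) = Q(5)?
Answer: 42999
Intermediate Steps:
U(r, H) = -3 (U(r, H) = -8 + 5 = -3)
U(140, -92) + 43002 = -3 + 43002 = 42999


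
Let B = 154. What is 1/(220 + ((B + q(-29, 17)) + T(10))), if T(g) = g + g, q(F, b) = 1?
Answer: 1/395 ≈ 0.0025316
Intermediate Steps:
T(g) = 2*g
1/(220 + ((B + q(-29, 17)) + T(10))) = 1/(220 + ((154 + 1) + 2*10)) = 1/(220 + (155 + 20)) = 1/(220 + 175) = 1/395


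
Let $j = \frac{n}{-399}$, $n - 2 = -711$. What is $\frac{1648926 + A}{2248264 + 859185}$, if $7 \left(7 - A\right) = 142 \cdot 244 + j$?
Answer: $\frac{4591644608}{8679105057} \approx 0.52905$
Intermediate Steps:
$n = -709$ ($n = 2 - 711 = -709$)
$j = \frac{709}{399}$ ($j = - \frac{709}{-399} = \left(-709\right) \left(- \frac{1}{399}\right) = \frac{709}{399} \approx 1.7769$)
$A = - \frac{13805710}{2793}$ ($A = 7 - \frac{142 \cdot 244 + \frac{709}{399}}{7} = 7 - \frac{34648 + \frac{709}{399}}{7} = 7 - \frac{13825261}{2793} = - \frac{13805710}{2793} \approx -4943.0$)
$\frac{1648926 + A}{2248264 + 859185} = \frac{1648926 - \frac{13805710}{2793}}{2248264 + 859185} = \frac{4591644608}{2793 \cdot 3107449} = \frac{4591644608}{2793} \cdot \frac{1}{3107449} = \frac{4591644608}{8679105057}$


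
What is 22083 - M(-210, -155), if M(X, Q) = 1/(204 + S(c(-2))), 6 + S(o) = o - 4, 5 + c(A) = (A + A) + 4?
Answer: 4173686/189 ≈ 22083.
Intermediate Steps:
c(A) = -1 + 2*A (c(A) = -5 + ((A + A) + 4) = -5 + (2*A + 4) = -5 + (4 + 2*A) = -1 + 2*A)
S(o) = -10 + o (S(o) = -6 + (o - 4) = -6 + (-4 + o) = -10 + o)
M(X, Q) = 1/189 (M(X, Q) = 1/(204 + (-10 + (-1 + 2*(-2)))) = 1/(204 + (-10 + (-1 - 4))) = 1/(204 + (-10 - 5)) = 1/(204 - 15) = 1/189)
22083 - M(-210, -155) = 22083 - 1*1/189 = 22083 - 1/189 = 4173686/189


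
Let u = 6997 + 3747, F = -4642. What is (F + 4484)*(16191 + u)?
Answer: -4255730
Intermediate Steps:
u = 10744
(F + 4484)*(16191 + u) = (-4642 + 4484)*(16191 + 10744) = -158*26935 = -4255730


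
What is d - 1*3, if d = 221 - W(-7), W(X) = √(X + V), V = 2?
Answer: 218 - I*√5 ≈ 218.0 - 2.2361*I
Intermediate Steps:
W(X) = √(2 + X) (W(X) = √(X + 2) = √(2 + X))
d = 221 - I*√5 (d = 221 - √(2 - 7) = 221 - √(-5) = 221 - I*√5 ≈ 221.0 - 2.2361*I)
d - 1*3 = (221 - I*√5) - 1*3 = (221 - I*√5) - 3 = 218 - I*√5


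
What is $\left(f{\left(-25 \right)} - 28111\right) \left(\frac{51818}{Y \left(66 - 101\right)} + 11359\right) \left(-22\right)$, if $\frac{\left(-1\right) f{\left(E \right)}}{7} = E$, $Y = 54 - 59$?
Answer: $\frac{1253548270656}{175} \approx 7.1631 \cdot 10^{9}$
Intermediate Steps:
$Y = -5$
$f{\left(E \right)} = - 7 E$
$\left(f{\left(-25 \right)} - 28111\right) \left(\frac{51818}{Y \left(66 - 101\right)} + 11359\right) \left(-22\right) = \left(\left(-7\right) \left(-25\right) - 28111\right) \left(\frac{51818}{\left(-5\right) \left(66 - 101\right)} + 11359\right) \left(-22\right) = \left(175 - 28111\right) \left(\frac{51818}{\left(-5\right) \left(-35\right)} + 11359\right) \left(-22\right) = - 27936 \left(\frac{51818}{175} + 11359\right) \left(-22\right) = \left(-27936\right) \frac{2039643}{175} \left(-22\right) = \left(- \frac{56979466848}{175}\right) \left(-22\right) = \frac{1253548270656}{175}$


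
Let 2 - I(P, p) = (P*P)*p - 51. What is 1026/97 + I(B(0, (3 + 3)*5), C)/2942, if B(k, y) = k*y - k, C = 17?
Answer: 3023633/285374 ≈ 10.595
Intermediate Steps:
B(k, y) = -k + k*y
I(P, p) = 53 - p*P**2 (I(P, p) = 2 - ((P*P)*p - 51) = 2 - (P**2*p - 51) = 2 - (p*P**2 - 51) = 2 - (-51 + p*P**2) = 2 + (51 - p*P**2) = 53 - p*P**2)
1026/97 + I(B(0, (3 + 3)*5), C)/2942 = 1026/97 + (53 - 1*17*(0*(-1 + (3 + 3)*5))**2)/2942 = 1026*(1/97) + (53 - 1*17*(0*(-1 + 6*5))**2)*(1/2942) = 1026/97 + (53 - 1*17*(0*(-1 + 30))**2)*(1/2942) = 1026/97 + (53 - 1*17*(0*29)**2)*(1/2942) = 1026/97 + (53 - 1*17*0**2)*(1/2942) = 1026/97 + (53 - 1*17*0)*(1/2942) = 1026/97 + (53 + 0)*(1/2942) = 1026/97 + 53*(1/2942) = 1026/97 + 53/2942 = 3023633/285374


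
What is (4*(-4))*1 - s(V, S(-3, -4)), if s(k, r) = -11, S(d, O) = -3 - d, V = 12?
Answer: -5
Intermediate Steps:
(4*(-4))*1 - s(V, S(-3, -4)) = (4*(-4))*1 - 1*(-11) = -16*1 + 11 = -16 + 11 = -5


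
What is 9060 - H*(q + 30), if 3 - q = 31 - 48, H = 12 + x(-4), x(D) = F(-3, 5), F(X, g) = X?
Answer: 8610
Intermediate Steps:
x(D) = -3
H = 9 (H = 12 - 3 = 9)
q = 20 (q = 3 - (31 - 48) = 3 - 1*(-17) = 3 + 17 = 20)
9060 - H*(q + 30) = 9060 - 9*(20 + 30) = 9060 - 9*50 = 9060 - 1*450 = 9060 - 450 = 8610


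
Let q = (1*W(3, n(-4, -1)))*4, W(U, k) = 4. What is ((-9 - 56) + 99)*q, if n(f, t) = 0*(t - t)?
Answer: 544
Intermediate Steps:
n(f, t) = 0 (n(f, t) = 0*0 = 0)
q = 16 (q = (1*4)*4 = 4*4 = 16)
((-9 - 56) + 99)*q = ((-9 - 56) + 99)*16 = (-65 + 99)*16 = 34*16 = 544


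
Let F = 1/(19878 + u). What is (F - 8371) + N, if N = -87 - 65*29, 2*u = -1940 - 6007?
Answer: -329000485/31809 ≈ -10343.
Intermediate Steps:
u = -7947/2 (u = (-1940 - 6007)/2 = (½)*(-7947) = -7947/2 ≈ -3973.5)
F = 2/31809 (F = 1/(19878 - 7947/2) = 1/(31809/2) = 2/31809 ≈ 6.2875e-5)
N = -1972 (N = -87 - 1885 = -1972)
(F - 8371) + N = (2/31809 - 8371) - 1972 = -266273137/31809 - 1972 = -329000485/31809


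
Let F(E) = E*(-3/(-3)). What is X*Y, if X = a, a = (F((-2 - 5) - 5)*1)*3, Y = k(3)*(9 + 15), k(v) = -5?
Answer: 4320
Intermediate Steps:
F(E) = E (F(E) = E*(-3*(-⅓)) = E*1 = E)
Y = -120 (Y = -5*(9 + 15) = -5*24 = -120)
a = -36 (a = (((-2 - 5) - 5)*1)*3 = ((-7 - 5)*1)*3 = -12*1*3 = -12*3 = -36)
X = -36
X*Y = -36*(-120) = 4320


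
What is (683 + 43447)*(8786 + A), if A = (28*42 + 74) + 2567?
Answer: 556170390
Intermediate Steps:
A = 3817 (A = (1176 + 74) + 2567 = 1250 + 2567 = 3817)
(683 + 43447)*(8786 + A) = (683 + 43447)*(8786 + 3817) = 44130*12603 = 556170390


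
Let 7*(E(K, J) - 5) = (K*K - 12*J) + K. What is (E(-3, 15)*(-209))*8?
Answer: 232408/7 ≈ 33201.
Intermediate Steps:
E(K, J) = 5 - 12*J/7 + K/7 + K²/7 (E(K, J) = 5 + ((K*K - 12*J) + K)/7 = 5 + ((K² - 12*J) + K)/7 = 5 + (K + K² - 12*J)/7 = 5 + (-12*J/7 + K/7 + K²/7) = 5 - 12*J/7 + K/7 + K²/7)
(E(-3, 15)*(-209))*8 = ((5 - 12/7*15 + (⅐)*(-3) + (⅐)*(-3)²)*(-209))*8 = ((5 - 180/7 - 3/7 + (⅐)*9)*(-209))*8 = ((5 - 180/7 - 3/7 + 9/7)*(-209))*8 = -139/7*(-209)*8 = (29051/7)*8 = 232408/7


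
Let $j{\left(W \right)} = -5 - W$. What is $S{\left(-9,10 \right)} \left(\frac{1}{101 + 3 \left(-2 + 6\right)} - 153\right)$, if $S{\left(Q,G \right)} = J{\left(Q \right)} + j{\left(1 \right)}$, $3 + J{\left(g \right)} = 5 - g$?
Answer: $- \frac{86440}{113} \approx -764.96$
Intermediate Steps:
$J{\left(g \right)} = 2 - g$ ($J{\left(g \right)} = -3 - \left(-5 + g\right) = 2 - g$)
$S{\left(Q,G \right)} = -4 - Q$ ($S{\left(Q,G \right)} = \left(2 - Q\right) - 6 = -4 - Q$)
$S{\left(-9,10 \right)} \left(\frac{1}{101 + 3 \left(-2 + 6\right)} - 153\right) = \left(-4 - -9\right) \left(\frac{1}{101 + 3 \left(-2 + 6\right)} - 153\right) = \left(-4 + 9\right) \left(\frac{1}{101 + 3 \cdot 4} - 153\right) = 5 \left(\frac{1}{101 + 12} - 153\right) = 5 \left(\frac{1}{113} - 153\right) = 5 \left(- \frac{17288}{113}\right) = - \frac{86440}{113}$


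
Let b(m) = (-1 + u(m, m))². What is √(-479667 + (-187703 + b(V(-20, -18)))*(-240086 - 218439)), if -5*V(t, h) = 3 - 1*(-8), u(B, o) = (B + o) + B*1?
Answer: 2*√21509888501 ≈ 2.9333e+5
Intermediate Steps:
u(B, o) = o + 2*B (u(B, o) = (B + o) + B = o + 2*B)
V(t, h) = -11/5 (V(t, h) = -(3 - 1*(-8))/5 = -(3 + 8)/5 = -⅕*11 = -11/5)
b(m) = (-1 + 3*m)² (b(m) = (-1 + (m + 2*m))² = (-1 + 3*m)²)
√(-479667 + (-187703 + b(V(-20, -18)))*(-240086 - 218439)) = √(-479667 + (-187703 + (-1 + 3*(-11/5))²)*(-240086 - 218439)) = √(-479667 + (-187703 + (-1 - 33/5)²)*(-458525)) = √(-479667 + (-187703 + (-38/5)²)*(-458525)) = √(-479667 + (-187703 + 1444/25)*(-458525)) = √(-479667 - 4691131/25*(-458525)) = √(-479667 + 86040033671) = √86039554004 = 2*√21509888501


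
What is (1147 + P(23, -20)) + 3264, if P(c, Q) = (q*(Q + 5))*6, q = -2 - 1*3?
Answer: 4861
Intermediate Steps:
q = -5 (q = -2 - 3 = -5)
P(c, Q) = -150 - 30*Q (P(c, Q) = -5*(Q + 5)*6 = -5*(5 + Q)*6 = (-25 - 5*Q)*6 = -150 - 30*Q)
(1147 + P(23, -20)) + 3264 = (1147 + (-150 - 30*(-20))) + 3264 = (1147 + (-150 + 600)) + 3264 = (1147 + 450) + 3264 = 1597 + 3264 = 4861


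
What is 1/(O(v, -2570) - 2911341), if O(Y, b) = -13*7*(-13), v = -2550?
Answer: -1/2910158 ≈ -3.4362e-7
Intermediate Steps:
O(Y, b) = 1183 (O(Y, b) = -91*(-13) = 1183)
1/(O(v, -2570) - 2911341) = 1/(1183 - 2911341) = 1/(-2910158) = -1/2910158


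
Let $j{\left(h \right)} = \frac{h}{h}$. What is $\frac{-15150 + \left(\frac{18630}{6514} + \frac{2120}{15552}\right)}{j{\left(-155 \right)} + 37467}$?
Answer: $- \frac{95904889735}{237232688544} \approx -0.40426$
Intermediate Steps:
$j{\left(h \right)} = 1$
$\frac{-15150 + \left(\frac{18630}{6514} + \frac{2120}{15552}\right)}{j{\left(-155 \right)} + 37467} = \frac{-15150 + \left(\frac{18630}{6514} + \frac{2120}{15552}\right)}{1 + 37467} = \frac{-15150 + \left(18630 \cdot \frac{1}{6514} + 2120 \cdot \frac{1}{15552}\right)}{37468} = \left(-15150 + \left(\frac{9315}{3257} + \frac{265}{1944}\right)\right) \frac{1}{37468} = \left(-15150 + \frac{18971465}{6331608}\right) \frac{1}{37468} = \left(- \frac{95904889735}{6331608}\right) \frac{1}{37468} = - \frac{95904889735}{237232688544}$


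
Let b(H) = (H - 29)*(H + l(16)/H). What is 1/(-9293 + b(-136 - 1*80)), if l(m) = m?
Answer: 27/1178419 ≈ 2.2912e-5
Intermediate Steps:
b(H) = (-29 + H)*(H + 16/H) (b(H) = (H - 29)*(H + 16/H) = (-29 + H)*(H + 16/H))
1/(-9293 + b(-136 - 1*80)) = 1/(-9293 + (16 + (-136 - 1*80)² - 464/(-136 - 1*80) - 29*(-136 - 1*80))) = 1/(-9293 + (16 + (-136 - 80)² - 464/(-136 - 80) - 29*(-136 - 80))) = 1/(-9293 + (16 + (-216)² - 464/(-216) - 29*(-216))) = 1/(-9293 + (16 + 46656 - 464*(-1/216) + 6264)) = 1/(-9293 + (16 + 46656 + 58/27 + 6264)) = 1/(-9293 + 1429330/27) = 1/(1178419/27) = 27/1178419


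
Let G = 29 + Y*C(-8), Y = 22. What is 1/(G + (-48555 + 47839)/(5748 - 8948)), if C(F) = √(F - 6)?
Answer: 18703200/4883217641 - 14080000*I*√14/4883217641 ≈ 0.0038301 - 0.010788*I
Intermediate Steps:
C(F) = √(-6 + F)
G = 29 + 22*I*√14 (G = 29 + 22*√(-6 - 8) = 29 + 22*√(-14) = 29 + 22*(I*√14) = 29 + 22*I*√14 ≈ 29.0 + 82.316*I)
1/(G + (-48555 + 47839)/(5748 - 8948)) = 1/((29 + 22*I*√14) + (-48555 + 47839)/(5748 - 8948)) = 1/((29 + 22*I*√14) - 716/(-3200)) = 1/((29 + 22*I*√14) - 716*(-1/3200)) = 1/((29 + 22*I*√14) + 179/800) = 1/(23379/800 + 22*I*√14)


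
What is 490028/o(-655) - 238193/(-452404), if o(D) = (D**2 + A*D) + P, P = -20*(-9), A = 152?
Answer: 300209758797/149132716580 ≈ 2.0130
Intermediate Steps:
P = 180
o(D) = 180 + D**2 + 152*D (o(D) = (D**2 + 152*D) + 180 = 180 + D**2 + 152*D)
490028/o(-655) - 238193/(-452404) = 490028/(180 + (-655)**2 + 152*(-655)) - 238193/(-452404) = 490028/(180 + 429025 - 99560) - 238193*(-1/452404) = 490028/329645 + 238193/452404 = 300209758797/149132716580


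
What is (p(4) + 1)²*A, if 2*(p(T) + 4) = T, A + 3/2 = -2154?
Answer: -4311/2 ≈ -2155.5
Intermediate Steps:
A = -4311/2 (A = -3/2 - 2154 = -4311/2 ≈ -2155.5)
p(T) = -4 + T/2
(p(4) + 1)²*A = ((-4 + (½)*4) + 1)²*(-4311/2) = ((-4 + 2) + 1)²*(-4311/2) = (-2 + 1)²*(-4311/2) = (-1)²*(-4311/2) = 1*(-4311/2) = -4311/2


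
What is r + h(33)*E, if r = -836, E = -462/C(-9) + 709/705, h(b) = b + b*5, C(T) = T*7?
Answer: 191554/235 ≈ 815.12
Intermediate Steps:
C(T) = 7*T
h(b) = 6*b (h(b) = b + 5*b = 6*b)
E = 5879/705 (E = -462/(7*(-9)) + 709/705 = -462/(-63) + 709*(1/705) = -462*(-1/63) + 709/705 = 22/3 + 709/705 = 5879/705 ≈ 8.3390)
r + h(33)*E = -836 + (6*33)*(5879/705) = -836 + 198*(5879/705) = -836 + 388014/235 = 191554/235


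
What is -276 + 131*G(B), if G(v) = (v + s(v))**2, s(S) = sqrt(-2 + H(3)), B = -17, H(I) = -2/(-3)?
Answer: 112225/3 - 8908*I*sqrt(3)/3 ≈ 37408.0 - 5143.0*I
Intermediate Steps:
H(I) = 2/3 (H(I) = -2*(-1/3) = 2/3)
s(S) = 2*I*sqrt(3)/3 (s(S) = sqrt(-2 + 2/3) = sqrt(-4/3) = 2*I*sqrt(3)/3)
G(v) = (v + 2*I*sqrt(3)/3)**2
-276 + 131*G(B) = -276 + 131*((3*(-17) + 2*I*sqrt(3))**2/9) = -276 + 131*((-51 + 2*I*sqrt(3))**2/9) = -276 + 131*(-51 + 2*I*sqrt(3))**2/9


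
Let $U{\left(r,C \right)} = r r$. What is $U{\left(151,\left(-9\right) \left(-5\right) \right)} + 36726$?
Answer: $59527$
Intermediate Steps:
$U{\left(r,C \right)} = r^{2}$
$U{\left(151,\left(-9\right) \left(-5\right) \right)} + 36726 = 151^{2} + 36726 = 22801 + 36726 = 59527$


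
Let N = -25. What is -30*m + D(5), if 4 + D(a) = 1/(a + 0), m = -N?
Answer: -3769/5 ≈ -753.80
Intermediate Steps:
m = 25 (m = -1*(-25) = 25)
D(a) = -4 + 1/a (D(a) = -4 + 1/(a + 0) = -4 + 1/a)
-30*m + D(5) = -30*25 + (-4 + 1/5) = -750 + (-4 + 1/5) = -750 - 19/5 = -3769/5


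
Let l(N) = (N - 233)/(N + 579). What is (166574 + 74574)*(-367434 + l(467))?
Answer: -46340896309020/523 ≈ -8.8606e+10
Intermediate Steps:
l(N) = (-233 + N)/(579 + N)
(166574 + 74574)*(-367434 + l(467)) = (166574 + 74574)*(-367434 + (-233 + 467)/(579 + 467)) = 241148*(-367434 + 234/1046) = 241148*(-367434 + (1/1046)*234) = 241148*(-367434 + 117/523) = 241148*(-192167865/523) = -46340896309020/523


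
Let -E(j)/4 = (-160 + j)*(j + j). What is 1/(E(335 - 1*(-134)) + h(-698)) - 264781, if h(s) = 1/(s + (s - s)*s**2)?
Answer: -214271075914263/809238865 ≈ -2.6478e+5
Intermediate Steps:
E(j) = -8*j*(-160 + j) (E(j) = -4*(-160 + j)*(j + j) = -4*(-160 + j)*2*j = -8*j*(-160 + j))
h(s) = 1/s (h(s) = 1/(s + 0*s**2) = 1/(s + 0) = 1/s)
1/(E(335 - 1*(-134)) + h(-698)) - 264781 = 1/(8*(335 - 1*(-134))*(160 - (335 - 1*(-134))) + 1/(-698)) - 264781 = 1/(8*(335 + 134)*(160 - (335 + 134)) - 1/698) - 264781 = 1/(8*469*(160 - 1*469) - 1/698) - 264781 = 1/(8*469*(160 - 469) - 1/698) - 264781 = 1/(8*469*(-309) - 1/698) - 264781 = 1/(-1159368 - 1/698) - 264781 = 1/(-809238865/698) - 264781 = -698/809238865 - 264781 = -214271075914263/809238865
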